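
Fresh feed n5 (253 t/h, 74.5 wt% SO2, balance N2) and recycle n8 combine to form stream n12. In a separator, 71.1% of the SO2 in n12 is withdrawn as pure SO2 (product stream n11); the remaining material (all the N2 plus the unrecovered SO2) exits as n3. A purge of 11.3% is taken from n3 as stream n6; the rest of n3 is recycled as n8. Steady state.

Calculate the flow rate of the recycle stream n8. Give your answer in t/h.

N2 enters only via n5 and leaves only via the purge: 253×0.255 = 0.113×(N2 in n3), and the separator passes all N2, so N2 in n12 = N2 in n3 = 570.93 t/h.
SO2 in n12: m_A = 253×0.745 + (1−0.113)·(1−0.711)·m_A, so m_A = 188.48/0.7437 = 253.46 t/h.
n3 = (1−0.711)×253.46 + 570.93 = 644.18 t/h.
Recycle n8 = (1−0.113)×644.18 = 571.39 t/h.

571.4 t/h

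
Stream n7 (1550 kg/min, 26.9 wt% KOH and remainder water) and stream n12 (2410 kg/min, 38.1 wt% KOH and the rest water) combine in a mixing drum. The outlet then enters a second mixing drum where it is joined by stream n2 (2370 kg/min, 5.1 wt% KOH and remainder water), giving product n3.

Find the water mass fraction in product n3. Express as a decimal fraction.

Overall, product flow = 6330 kg/min.
water in = 1550×0.731 + 2410×0.619 + 2370×0.949 = 4874 kg/min.
water fraction in n3 = 0.770.

0.770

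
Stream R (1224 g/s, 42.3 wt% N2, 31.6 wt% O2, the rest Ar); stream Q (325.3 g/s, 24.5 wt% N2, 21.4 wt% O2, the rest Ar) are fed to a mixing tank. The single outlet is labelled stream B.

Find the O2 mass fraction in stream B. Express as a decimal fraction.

0.2946

Total flow out = 1224 + 325.3 = 1549.3 g/s.
O2 in = 1224×0.316 + 325.3×0.214 = 456.4 g/s.
O2 mass fraction in B = 456.4/1549.3 = 0.2946.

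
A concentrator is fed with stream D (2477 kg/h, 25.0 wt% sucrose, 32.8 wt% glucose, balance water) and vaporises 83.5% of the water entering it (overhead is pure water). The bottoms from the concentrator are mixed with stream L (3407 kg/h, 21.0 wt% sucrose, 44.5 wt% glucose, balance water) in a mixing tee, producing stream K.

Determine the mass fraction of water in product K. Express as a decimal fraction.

0.2690

Vapour removed = 0.835×0.422×2477 = 872.82 kg/h; concentrate = 1604.2 kg/h.
water reaching the mixer = 172.47 (from concentrate) + 3407×0.345 = 1347.9 kg/h.
Product flow = 1604.2 + 3407 = 5011.2 kg/h; water fraction = 0.2690.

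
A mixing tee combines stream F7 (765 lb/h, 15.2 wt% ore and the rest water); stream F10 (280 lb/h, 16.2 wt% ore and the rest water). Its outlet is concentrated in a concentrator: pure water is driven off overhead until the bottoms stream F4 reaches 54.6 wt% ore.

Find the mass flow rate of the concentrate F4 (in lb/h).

ore entering = 765×0.152 + 280×0.162 = 161.64 lb/h.
All ore reports to F4, so F4 = 161.64/0.546 = 296.04 lb/h.

296 lb/h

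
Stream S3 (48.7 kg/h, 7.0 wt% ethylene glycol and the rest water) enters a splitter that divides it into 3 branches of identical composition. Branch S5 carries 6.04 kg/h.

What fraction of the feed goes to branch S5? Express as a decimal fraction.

Fraction to S5 = 6.04/48.7 = 0.1240.

0.124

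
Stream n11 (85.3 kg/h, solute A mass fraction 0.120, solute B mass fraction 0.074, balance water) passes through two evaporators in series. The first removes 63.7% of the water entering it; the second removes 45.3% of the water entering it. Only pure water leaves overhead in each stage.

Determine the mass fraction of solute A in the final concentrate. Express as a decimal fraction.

0.339

water in feed = 85.3×0.806 = 68.752 kg/h.
After stage 1: water left = (1−0.637)×68.752 = 24.957; stream total = 41.505 kg/h.
After stage 2: water left = (1−0.453)×24.957 = 13.651; final concentrate = 30.2 kg/h.
solute A fraction = 10.236/30.2 = 0.339.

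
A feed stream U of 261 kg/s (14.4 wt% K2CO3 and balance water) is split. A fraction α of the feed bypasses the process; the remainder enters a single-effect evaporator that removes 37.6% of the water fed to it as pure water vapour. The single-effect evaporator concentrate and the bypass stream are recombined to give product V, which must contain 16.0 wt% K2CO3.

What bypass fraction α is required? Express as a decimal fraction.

0.689

All 261×0.144 = 37.584 kg/s of K2CO3 reaches V, so V = 37.584/0.160 = 234.9 kg/s and vapour = 26.1 kg/s.
The evaporator receives (1−α)·261 of feed at 0.856 water and removes 0.376 of that water:
0.376×0.856×(1−α)×261 = 26.1
(1−α) = 26.1/84.004 = 0.3107;  α = 0.6893.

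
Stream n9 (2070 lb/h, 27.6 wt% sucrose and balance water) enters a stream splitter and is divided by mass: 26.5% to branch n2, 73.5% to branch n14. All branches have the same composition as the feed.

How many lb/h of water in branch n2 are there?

Branch n2 total = 0.265×2070 = 548.55 lb/h.
water in n2 = 0.724×548.55 = 397.15 lb/h.

397.2 lb/h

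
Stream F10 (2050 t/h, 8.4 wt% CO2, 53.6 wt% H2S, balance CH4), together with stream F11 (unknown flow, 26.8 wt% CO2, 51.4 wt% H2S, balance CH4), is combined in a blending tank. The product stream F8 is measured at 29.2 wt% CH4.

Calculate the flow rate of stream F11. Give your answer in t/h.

2438 t/h

Let F11 be the unknown flow. Total out = 2050 + F11.
CH4 balance: 779 + 0.218·F11 = 0.292·(2050 + F11)
(0.218 − 0.292)·F11 = 0.292×2050 − 779 = -180.4
F11 = -180.4 / -0.074 = 2437.8 t/h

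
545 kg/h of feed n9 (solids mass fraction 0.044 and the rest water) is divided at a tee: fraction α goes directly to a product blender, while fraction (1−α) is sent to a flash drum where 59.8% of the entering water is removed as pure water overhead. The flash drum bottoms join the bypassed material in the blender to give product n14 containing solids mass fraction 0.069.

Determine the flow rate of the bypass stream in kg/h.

All 545×0.044 = 23.98 kg/h of solids reaches n14, so n14 = 23.98/0.069 = 347.54 kg/h and vapour = 197.46 kg/h.
The evaporator receives (1−α)·545 of feed at 0.956 water and removes 0.598 of that water:
0.598×0.956×(1−α)×545 = 197.46
(1−α) = 197.46/311.57 = 0.6338;  α = 0.3662.
Bypass flow = 0.3662×545 = 199.6 kg/h.

199.6 kg/h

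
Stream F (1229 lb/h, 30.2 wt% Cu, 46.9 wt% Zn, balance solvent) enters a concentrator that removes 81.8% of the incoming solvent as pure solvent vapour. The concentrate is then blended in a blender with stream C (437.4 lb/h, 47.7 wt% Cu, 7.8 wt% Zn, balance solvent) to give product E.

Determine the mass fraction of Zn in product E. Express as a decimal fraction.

Vapour removed = 0.818×0.229×1229 = 230.22 lb/h; concentrate = 998.78 lb/h.
Zn reaching the mixer = 576.4 (from concentrate) + 437.4×0.078 = 610.52 lb/h.
Product flow = 998.78 + 437.4 = 1436.2 lb/h; Zn fraction = 0.425.

0.425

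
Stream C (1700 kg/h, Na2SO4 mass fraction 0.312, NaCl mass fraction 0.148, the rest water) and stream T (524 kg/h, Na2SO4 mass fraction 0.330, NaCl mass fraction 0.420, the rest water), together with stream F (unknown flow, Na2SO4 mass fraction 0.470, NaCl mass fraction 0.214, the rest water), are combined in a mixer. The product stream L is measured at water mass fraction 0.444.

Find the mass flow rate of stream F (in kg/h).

480.8 kg/h

Let F be the unknown flow. Total out = 2224 + F.
water balance: 1049 + 0.316·F = 0.444·(2224 + F)
(0.316 − 0.444)·F = 0.444×2224 − 1049 = -61.544
F = -61.544 / -0.128 = 480.81 kg/h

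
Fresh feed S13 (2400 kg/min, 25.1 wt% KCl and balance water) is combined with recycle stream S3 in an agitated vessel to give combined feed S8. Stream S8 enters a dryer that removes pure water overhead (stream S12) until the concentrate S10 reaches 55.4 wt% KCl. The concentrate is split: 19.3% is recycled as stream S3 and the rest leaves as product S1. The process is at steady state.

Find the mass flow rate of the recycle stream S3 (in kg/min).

260.1 kg/min

Overall KCl balance (none leaves overhead): KCl in fresh feed = KCl in product, i.e. 2400×0.251 = (1−0.193)·S10·0.554.
S10 = 602.4/(0.554×0.807) = 1347.4 kg/min.
Recycle S3 = 0.193×1347.4 = 260.05 kg/min.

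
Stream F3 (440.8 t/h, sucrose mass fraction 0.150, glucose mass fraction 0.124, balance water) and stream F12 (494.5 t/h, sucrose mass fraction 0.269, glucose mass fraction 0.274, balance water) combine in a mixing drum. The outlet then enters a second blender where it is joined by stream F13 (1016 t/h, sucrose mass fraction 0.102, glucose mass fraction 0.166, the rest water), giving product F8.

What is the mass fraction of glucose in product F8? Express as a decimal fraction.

Overall, product flow = 1951.3 t/h.
glucose in = 440.8×0.124 + 494.5×0.274 + 1016×0.166 = 358.81 t/h.
glucose fraction in F8 = 0.184.

0.184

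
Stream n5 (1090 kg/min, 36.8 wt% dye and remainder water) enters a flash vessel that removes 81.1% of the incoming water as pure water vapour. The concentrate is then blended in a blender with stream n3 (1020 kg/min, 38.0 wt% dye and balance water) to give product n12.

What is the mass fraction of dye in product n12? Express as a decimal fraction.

Vapour removed = 0.811×0.632×1090 = 558.68 kg/min; concentrate = 531.32 kg/min.
dye reaching the mixer = 401.12 (from concentrate) + 1020×0.380 = 788.72 kg/min.
Product flow = 531.32 + 1020 = 1551.3 kg/min; dye fraction = 0.508.

0.508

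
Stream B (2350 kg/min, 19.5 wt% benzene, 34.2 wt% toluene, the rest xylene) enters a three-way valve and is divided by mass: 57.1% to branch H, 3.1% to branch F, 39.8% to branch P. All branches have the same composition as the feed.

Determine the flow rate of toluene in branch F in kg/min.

Branch F total = 0.031×2350 = 72.85 kg/min.
toluene in F = 0.342×72.85 = 24.915 kg/min.

24.91 kg/min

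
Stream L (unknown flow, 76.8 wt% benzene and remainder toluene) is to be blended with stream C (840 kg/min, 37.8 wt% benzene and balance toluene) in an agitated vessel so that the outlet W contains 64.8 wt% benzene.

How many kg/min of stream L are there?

1890 kg/min

Let L be the unknown flow. Total out = 840 + L.
benzene balance: 317.52 + 0.768·L = 0.648·(840 + L)
(0.768 − 0.648)·L = 0.648×840 − 317.52 = 226.8
L = 226.8 / 0.120 = 1890 kg/min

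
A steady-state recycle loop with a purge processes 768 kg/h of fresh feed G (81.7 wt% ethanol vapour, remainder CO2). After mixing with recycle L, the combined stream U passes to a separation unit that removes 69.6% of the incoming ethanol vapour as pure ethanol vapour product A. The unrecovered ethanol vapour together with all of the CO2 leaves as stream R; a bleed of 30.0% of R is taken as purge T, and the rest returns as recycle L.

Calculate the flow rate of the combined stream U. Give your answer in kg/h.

CO2 enters only via G and leaves only via the purge: 768×0.183 = 0.300×(CO2 in R), and the separation unit passes all CO2, so CO2 in U = CO2 in R = 468.48 kg/h.
ethanol vapour in U: m_A = 768×0.817 + (1−0.300)·(1−0.696)·m_A, so m_A = 627.46/0.7872 = 797.07 kg/h.
U = 797.07 + 468.48 = 1265.6 kg/h.

1266 kg/h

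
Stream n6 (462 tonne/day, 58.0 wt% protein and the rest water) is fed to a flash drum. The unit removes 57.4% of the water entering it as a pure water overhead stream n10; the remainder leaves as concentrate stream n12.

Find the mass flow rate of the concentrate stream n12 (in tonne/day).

water entering = 462×0.420 = 194.04 tonne/day; overhead removed = 0.574×194.04 = 111.38 tonne/day.
Concentrate = 462 − 111.38 = 350.62 tonne/day.

350.6 tonne/day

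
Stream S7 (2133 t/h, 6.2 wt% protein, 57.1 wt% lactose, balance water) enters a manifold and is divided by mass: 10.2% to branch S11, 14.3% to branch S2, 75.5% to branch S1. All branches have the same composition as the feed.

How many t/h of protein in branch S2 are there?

Branch S2 total = 0.143×2133 = 305.02 t/h.
protein in S2 = 0.062×305.02 = 18.911 t/h.

18.91 t/h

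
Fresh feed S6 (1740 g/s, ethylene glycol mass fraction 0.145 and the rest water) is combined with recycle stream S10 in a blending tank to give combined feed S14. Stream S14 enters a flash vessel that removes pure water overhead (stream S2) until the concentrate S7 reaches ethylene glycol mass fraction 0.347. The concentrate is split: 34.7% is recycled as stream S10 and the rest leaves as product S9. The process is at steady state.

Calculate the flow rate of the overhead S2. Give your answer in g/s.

1013 g/s

Overall ethylene glycol balance (none leaves overhead): ethylene glycol in fresh feed = ethylene glycol in product, i.e. 1740×0.145 = (1−0.347)·S7·0.347.
S7 = 252.3/(0.347×0.653) = 1113.5 g/s.
Recycle S10 = 0.347×1113.5 = 386.37 g/s.
Combined feed S14 = 1740 + 386.37 = 2126.4 g/s.
Overhead S2 = S14 − S7 = 2126.4 − 1113.5 = 1012.9 g/s.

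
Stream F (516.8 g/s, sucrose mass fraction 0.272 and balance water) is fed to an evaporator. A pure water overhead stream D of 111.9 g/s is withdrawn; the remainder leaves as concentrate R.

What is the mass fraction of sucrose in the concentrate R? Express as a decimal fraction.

sucrose is not removed: 516.8×0.272 = 140.57 g/s of sucrose enters R.
Concentrate = 516.8 − 111.9 = 404.9 g/s.
Mass fraction = 140.57/404.9 = 0.347.

0.347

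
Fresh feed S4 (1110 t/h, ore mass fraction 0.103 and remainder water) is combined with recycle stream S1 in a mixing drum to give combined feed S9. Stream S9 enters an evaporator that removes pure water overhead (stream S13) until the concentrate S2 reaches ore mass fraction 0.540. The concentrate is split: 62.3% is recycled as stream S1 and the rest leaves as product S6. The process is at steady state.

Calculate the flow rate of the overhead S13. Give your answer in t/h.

Overall ore balance (none leaves overhead): ore in fresh feed = ore in product, i.e. 1110×0.103 = (1−0.623)·S2·0.540.
S2 = 114.33/(0.540×0.377) = 561.6 t/h.
Recycle S1 = 0.623×561.6 = 349.88 t/h.
Combined feed S9 = 1110 + 349.88 = 1459.9 t/h.
Overhead S13 = S9 − S2 = 1459.9 − 561.6 = 898.28 t/h.

898.3 t/h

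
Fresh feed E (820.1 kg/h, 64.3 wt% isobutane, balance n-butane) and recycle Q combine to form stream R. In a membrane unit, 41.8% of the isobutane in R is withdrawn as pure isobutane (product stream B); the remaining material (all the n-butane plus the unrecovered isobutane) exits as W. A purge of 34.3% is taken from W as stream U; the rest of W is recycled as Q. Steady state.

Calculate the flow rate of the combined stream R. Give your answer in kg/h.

1707 kg/h

n-butane enters only via E and leaves only via the purge: 820.1×0.357 = 0.343×(n-butane in W), and the membrane unit passes all n-butane, so n-butane in R = n-butane in W = 853.57 kg/h.
isobutane in R: m_A = 820.1×0.643 + (1−0.343)·(1−0.418)·m_A, so m_A = 527.32/0.6176 = 853.79 kg/h.
R = 853.79 + 853.57 = 1707.4 kg/h.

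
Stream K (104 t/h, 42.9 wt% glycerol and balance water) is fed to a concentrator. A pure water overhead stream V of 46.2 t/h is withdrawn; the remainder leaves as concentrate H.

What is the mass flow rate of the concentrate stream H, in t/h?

57.8 t/h

Concentrate = 104 − 46.2 = 57.8 t/h.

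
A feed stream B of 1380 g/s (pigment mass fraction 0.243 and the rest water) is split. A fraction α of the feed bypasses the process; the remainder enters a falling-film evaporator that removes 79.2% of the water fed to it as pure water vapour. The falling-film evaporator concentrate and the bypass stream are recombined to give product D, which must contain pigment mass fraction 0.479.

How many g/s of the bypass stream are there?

All 1380×0.243 = 335.34 g/s of pigment reaches D, so D = 335.34/0.479 = 700.08 g/s and vapour = 679.92 g/s.
The evaporator receives (1−α)·1380 of feed at 0.757 water and removes 0.792 of that water:
0.792×0.757×(1−α)×1380 = 679.92
(1−α) = 679.92/827.37 = 0.8218;  α = 0.1782.
Bypass flow = 0.1782×1380 = 245.94 g/s.

245.9 g/s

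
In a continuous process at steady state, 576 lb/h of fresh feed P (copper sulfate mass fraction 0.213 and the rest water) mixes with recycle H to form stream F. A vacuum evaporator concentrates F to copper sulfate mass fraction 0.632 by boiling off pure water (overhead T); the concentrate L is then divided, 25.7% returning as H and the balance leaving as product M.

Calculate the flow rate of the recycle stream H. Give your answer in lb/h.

67.15 lb/h

Overall copper sulfate balance (none leaves overhead): copper sulfate in fresh feed = copper sulfate in product, i.e. 576×0.213 = (1−0.257)·L·0.632.
L = 122.69/(0.632×0.743) = 261.27 lb/h.
Recycle H = 0.257×261.27 = 67.147 lb/h.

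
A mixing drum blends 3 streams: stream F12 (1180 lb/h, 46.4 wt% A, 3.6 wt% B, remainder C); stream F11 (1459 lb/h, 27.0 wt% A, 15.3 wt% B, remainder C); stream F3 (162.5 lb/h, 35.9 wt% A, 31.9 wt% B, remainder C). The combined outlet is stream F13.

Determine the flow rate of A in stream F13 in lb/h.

999.8 lb/h

A out = A in = 1180×0.464 + 1459×0.270 + 162.5×0.359 = 999.79 lb/h.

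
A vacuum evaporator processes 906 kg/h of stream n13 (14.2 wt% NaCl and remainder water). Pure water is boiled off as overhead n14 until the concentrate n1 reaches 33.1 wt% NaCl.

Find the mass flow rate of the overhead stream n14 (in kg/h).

517.3 kg/h

NaCl is conserved: 906×0.142 = 128.65 kg/h all reports to the concentrate.
Concentrate = 128.65/(target fraction) = 388.68 kg/h.
Overhead = 906 − 388.68 = 517.32 kg/h.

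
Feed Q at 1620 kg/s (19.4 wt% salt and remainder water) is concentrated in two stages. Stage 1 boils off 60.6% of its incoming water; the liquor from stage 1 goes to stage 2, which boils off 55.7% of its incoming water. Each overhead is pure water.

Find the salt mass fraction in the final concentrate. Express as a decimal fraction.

water in feed = 1620×0.806 = 1305.7 kg/s.
After stage 1: water left = (1−0.606)×1305.7 = 514.45; stream total = 828.73 kg/s.
After stage 2: water left = (1−0.557)×514.45 = 227.9; final concentrate = 542.18 kg/s.
salt fraction = 314.28/542.18 = 0.5797.

0.5797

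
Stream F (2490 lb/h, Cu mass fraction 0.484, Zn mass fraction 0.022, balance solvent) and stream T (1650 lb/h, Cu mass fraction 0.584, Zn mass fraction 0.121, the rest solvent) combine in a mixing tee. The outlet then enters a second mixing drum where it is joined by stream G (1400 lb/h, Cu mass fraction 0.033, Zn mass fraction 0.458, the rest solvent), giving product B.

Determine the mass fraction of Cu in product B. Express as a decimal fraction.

Overall, product flow = 5540 lb/h.
Cu in = 2490×0.484 + 1650×0.584 + 1400×0.033 = 2215 lb/h.
Cu fraction in B = 0.400.

0.400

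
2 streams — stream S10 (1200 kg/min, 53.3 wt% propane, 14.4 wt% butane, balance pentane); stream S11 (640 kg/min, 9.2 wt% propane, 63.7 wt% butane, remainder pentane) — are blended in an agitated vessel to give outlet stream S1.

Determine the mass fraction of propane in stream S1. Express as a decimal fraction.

Total flow out = 1200 + 640 = 1840 kg/min.
propane in = 1200×0.533 + 640×0.092 = 698.48 kg/min.
propane mass fraction in S1 = 698.48/1840 = 0.3796.

0.3796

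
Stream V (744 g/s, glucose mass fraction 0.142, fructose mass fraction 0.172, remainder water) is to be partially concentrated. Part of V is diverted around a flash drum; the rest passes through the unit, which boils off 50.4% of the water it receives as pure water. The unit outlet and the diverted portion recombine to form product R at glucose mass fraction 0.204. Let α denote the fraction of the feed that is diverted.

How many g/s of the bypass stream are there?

All 744×0.142 = 105.65 g/s of glucose reaches R, so R = 105.65/0.204 = 517.88 g/s and vapour = 226.12 g/s.
The evaporator receives (1−α)·744 of feed at 0.686 water and removes 0.504 of that water:
0.504×0.686×(1−α)×744 = 226.12
(1−α) = 226.12/257.23 = 0.8790;  α = 0.1210.
Bypass flow = 0.1210×744 = 89.997 g/s.

90 g/s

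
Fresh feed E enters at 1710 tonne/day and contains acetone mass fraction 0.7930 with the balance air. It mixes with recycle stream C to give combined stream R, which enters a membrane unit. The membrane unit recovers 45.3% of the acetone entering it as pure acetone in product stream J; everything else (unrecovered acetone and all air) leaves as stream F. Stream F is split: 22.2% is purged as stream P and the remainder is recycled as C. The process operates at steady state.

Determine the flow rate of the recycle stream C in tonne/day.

2245 tonne/day

air enters only via E and leaves only via the purge: 1710×0.207 = 0.222×(air in F), and the membrane unit passes all air, so air in R = air in F = 1594.5 tonne/day.
acetone in R: m_A = 1710×0.793 + (1−0.222)·(1−0.453)·m_A, so m_A = 1356/0.5744 = 2360.6 tonne/day.
F = (1−0.453)×2360.6 + 1594.5 = 2885.7 tonne/day.
Recycle C = (1−0.222)×2885.7 = 2245.1 tonne/day.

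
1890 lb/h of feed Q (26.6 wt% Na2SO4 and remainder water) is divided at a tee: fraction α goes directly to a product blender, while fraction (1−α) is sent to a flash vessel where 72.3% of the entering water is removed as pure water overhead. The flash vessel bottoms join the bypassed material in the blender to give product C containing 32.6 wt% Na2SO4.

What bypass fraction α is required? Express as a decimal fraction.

0.653

All 1890×0.266 = 502.74 lb/h of Na2SO4 reaches C, so C = 502.74/0.326 = 1542.1 lb/h and vapour = 347.85 lb/h.
The evaporator receives (1−α)·1890 of feed at 0.734 water and removes 0.723 of that water:
0.723×0.734×(1−α)×1890 = 347.85
(1−α) = 347.85/1003 = 0.3468;  α = 0.6532.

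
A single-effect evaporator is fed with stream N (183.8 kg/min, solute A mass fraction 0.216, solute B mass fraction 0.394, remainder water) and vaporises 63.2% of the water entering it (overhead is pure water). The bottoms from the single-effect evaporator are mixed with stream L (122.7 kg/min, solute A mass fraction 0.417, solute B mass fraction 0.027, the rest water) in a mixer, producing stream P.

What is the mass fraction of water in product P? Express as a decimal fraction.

0.362

Vapour removed = 0.632×0.390×183.8 = 45.303 kg/min; concentrate = 138.5 kg/min.
water reaching the mixer = 26.379 (from concentrate) + 122.7×0.556 = 94.6 kg/min.
Product flow = 138.5 + 122.7 = 261.2 kg/min; water fraction = 0.362.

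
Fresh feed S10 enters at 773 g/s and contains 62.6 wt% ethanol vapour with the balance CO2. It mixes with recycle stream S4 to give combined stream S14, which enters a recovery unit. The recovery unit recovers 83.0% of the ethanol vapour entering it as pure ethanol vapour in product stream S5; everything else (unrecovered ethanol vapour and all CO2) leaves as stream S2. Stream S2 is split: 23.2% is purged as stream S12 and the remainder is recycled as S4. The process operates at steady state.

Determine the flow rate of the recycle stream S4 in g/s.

CO2 enters only via S10 and leaves only via the purge: 773×0.374 = 0.232×(CO2 in S2), and the recovery unit passes all CO2, so CO2 in S14 = CO2 in S2 = 1246.1 g/s.
ethanol vapour in S14: m_A = 773×0.626 + (1−0.232)·(1−0.830)·m_A, so m_A = 483.9/0.8694 = 556.56 g/s.
S2 = (1−0.830)×556.56 + 1246.1 = 1340.7 g/s.
Recycle S4 = (1−0.232)×1340.7 = 1029.7 g/s.

1030 g/s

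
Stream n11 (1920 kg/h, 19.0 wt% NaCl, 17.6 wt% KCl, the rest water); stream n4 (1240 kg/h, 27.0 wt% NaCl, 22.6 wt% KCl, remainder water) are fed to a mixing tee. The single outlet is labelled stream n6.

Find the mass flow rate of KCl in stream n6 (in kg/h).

KCl out = KCl in = 1920×0.176 + 1240×0.226 = 618.16 kg/h.

618.2 kg/h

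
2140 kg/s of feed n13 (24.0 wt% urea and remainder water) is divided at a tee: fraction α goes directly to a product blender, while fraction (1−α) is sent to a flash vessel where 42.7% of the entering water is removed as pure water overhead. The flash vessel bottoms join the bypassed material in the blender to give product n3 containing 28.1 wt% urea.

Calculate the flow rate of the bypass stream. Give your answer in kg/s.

All 2140×0.240 = 513.6 kg/s of urea reaches n3, so n3 = 513.6/0.281 = 1827.8 kg/s and vapour = 312.24 kg/s.
The evaporator receives (1−α)·2140 of feed at 0.760 water and removes 0.427 of that water:
0.427×0.760×(1−α)×2140 = 312.24
(1−α) = 312.24/694.47 = 0.4496;  α = 0.5504.
Bypass flow = 0.5504×2140 = 1177.8 kg/s.

1178 kg/s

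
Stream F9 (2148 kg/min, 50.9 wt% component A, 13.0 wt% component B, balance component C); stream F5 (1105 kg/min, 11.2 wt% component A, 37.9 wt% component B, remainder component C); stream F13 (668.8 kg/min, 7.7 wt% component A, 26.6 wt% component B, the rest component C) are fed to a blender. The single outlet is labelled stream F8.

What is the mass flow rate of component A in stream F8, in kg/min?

component A out = component A in = 2148×0.509 + 1105×0.112 + 668.8×0.077 = 1268.6 kg/min.

1269 kg/min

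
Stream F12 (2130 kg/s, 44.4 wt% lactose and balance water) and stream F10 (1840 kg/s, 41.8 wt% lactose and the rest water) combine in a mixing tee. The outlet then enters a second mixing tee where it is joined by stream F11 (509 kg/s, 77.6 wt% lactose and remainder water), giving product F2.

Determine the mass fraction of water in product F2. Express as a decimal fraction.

Overall, product flow = 4479 kg/s.
water in = 2130×0.556 + 1840×0.582 + 509×0.224 = 2369.2 kg/s.
water fraction in F2 = 0.529.

0.529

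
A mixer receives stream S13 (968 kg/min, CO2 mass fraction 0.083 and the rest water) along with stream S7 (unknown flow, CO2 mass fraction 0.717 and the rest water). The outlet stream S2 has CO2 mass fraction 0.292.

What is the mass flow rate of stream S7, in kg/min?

Let S7 be the unknown flow. Total out = 968 + S7.
CO2 balance: 80.344 + 0.717·S7 = 0.292·(968 + S7)
(0.717 − 0.292)·S7 = 0.292×968 − 80.344 = 202.31
S7 = 202.31 / 0.425 = 476.03 kg/min

476 kg/min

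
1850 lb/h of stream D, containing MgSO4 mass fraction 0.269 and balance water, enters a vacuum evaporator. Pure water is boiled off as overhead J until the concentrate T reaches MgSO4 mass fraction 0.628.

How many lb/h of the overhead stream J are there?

MgSO4 is conserved: 1850×0.269 = 497.65 lb/h all reports to the concentrate.
Concentrate = 497.65/(target fraction) = 792.44 lb/h.
Overhead = 1850 − 792.44 = 1057.6 lb/h.

1058 lb/h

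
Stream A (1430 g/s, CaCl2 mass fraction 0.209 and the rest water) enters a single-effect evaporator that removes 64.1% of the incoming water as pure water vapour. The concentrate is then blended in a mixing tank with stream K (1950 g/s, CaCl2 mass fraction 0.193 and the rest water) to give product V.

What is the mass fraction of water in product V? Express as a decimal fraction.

Vapour removed = 0.641×0.791×1430 = 725.05 g/s; concentrate = 704.95 g/s.
water reaching the mixer = 406.08 (from concentrate) + 1950×0.807 = 1979.7 g/s.
Product flow = 704.95 + 1950 = 2654.9 g/s; water fraction = 0.746.

0.746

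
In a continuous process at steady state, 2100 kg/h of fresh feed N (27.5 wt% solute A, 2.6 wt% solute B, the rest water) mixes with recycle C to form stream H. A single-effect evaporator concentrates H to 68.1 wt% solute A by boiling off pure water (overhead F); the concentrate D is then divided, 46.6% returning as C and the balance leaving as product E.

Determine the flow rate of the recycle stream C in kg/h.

Overall solute A balance (none leaves overhead): solute A in fresh feed = solute A in product, i.e. 2100×0.275 = (1−0.466)·D·0.681.
D = 577.5/(0.681×0.534) = 1588 kg/h.
Recycle C = 0.466×1588 = 740.03 kg/h.

740 kg/h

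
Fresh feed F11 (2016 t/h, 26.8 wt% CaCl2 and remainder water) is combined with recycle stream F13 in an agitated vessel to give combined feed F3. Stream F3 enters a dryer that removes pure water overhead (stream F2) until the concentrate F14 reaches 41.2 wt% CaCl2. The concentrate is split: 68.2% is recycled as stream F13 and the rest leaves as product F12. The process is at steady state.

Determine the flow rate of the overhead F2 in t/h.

704.6 t/h

Overall CaCl2 balance (none leaves overhead): CaCl2 in fresh feed = CaCl2 in product, i.e. 2016×0.268 = (1−0.682)·F14·0.412.
F14 = 540.29/(0.412×0.318) = 4123.8 t/h.
Recycle F13 = 0.682×4123.8 = 2812.5 t/h.
Combined feed F3 = 2016 + 2812.5 = 4828.5 t/h.
Overhead F2 = F3 − F14 = 4828.5 − 4123.8 = 704.62 t/h.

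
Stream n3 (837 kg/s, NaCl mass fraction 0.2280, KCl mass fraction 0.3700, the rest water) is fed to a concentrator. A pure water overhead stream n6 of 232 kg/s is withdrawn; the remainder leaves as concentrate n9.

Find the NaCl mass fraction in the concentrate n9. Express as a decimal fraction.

0.3154

NaCl is not removed: 837×0.228 = 190.84 kg/s of NaCl enters n9.
Concentrate = 837 − 232 = 605 kg/s.
Mass fraction = 190.84/605 = 0.3154.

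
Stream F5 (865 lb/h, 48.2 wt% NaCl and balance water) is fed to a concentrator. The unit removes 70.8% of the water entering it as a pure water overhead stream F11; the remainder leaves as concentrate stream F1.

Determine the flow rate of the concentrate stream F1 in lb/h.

water entering = 865×0.518 = 448.07 lb/h; overhead removed = 0.708×448.07 = 317.23 lb/h.
Concentrate = 865 − 317.23 = 547.77 lb/h.

547.8 lb/h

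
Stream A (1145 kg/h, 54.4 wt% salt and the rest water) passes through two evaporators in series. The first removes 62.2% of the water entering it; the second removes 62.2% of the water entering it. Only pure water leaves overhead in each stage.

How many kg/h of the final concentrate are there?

697.5 kg/h

water in feed = 1145×0.456 = 522.12 kg/h.
After stage 1: water left = (1−0.622)×522.12 = 197.36; stream total = 820.24 kg/h.
After stage 2: water left = (1−0.622)×197.36 = 74.603; final concentrate = 697.48 kg/h.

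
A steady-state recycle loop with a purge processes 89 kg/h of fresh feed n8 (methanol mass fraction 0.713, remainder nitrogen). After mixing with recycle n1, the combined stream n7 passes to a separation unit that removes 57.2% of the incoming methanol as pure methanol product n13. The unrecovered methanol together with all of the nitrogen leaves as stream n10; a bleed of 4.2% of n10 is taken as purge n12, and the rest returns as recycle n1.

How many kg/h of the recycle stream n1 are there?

626.7 kg/h

nitrogen enters only via n8 and leaves only via the purge: 89×0.287 = 0.042×(nitrogen in n10), and the separation unit passes all nitrogen, so nitrogen in n7 = nitrogen in n10 = 608.17 kg/h.
methanol in n7: m_A = 89×0.713 + (1−0.042)·(1−0.572)·m_A, so m_A = 63.457/0.5900 = 107.56 kg/h.
n10 = (1−0.572)×107.56 + 608.17 = 654.2 kg/h.
Recycle n1 = (1−0.042)×654.2 = 626.73 kg/h.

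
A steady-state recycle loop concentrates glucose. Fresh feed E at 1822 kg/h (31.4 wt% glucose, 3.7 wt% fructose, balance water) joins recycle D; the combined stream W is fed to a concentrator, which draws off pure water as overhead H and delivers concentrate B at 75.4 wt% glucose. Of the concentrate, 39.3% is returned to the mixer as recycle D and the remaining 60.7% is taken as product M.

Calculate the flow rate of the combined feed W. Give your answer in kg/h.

Overall glucose balance (none leaves overhead): glucose in fresh feed = glucose in product, i.e. 1822×0.314 = (1−0.393)·B·0.754.
B = 572.11/(0.754×0.607) = 1250 kg/h.
Recycle D = 0.393×1250 = 491.26 kg/h.
Combined feed W = 1822 + 491.26 = 2313.3 kg/h.

2313 kg/h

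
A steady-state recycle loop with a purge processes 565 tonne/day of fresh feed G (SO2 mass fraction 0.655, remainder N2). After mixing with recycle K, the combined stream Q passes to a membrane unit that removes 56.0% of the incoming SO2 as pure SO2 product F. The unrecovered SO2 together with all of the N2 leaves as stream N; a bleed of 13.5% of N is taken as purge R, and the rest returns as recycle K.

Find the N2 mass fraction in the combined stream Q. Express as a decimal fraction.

0.707

N2 enters only via G and leaves only via the purge: 565×0.345 = 0.135×(N2 in N), and the membrane unit passes all N2, so N2 in Q = N2 in N = 1443.9 tonne/day.
SO2 in Q: m_A = 565×0.655 + (1−0.135)·(1−0.560)·m_A, so m_A = 370.07/0.6194 = 597.47 tonne/day.
Q = 597.47 + 1443.9 = 2041.4 tonne/day.
N2 fraction in Q = 1443.9/2041.4 = 0.707.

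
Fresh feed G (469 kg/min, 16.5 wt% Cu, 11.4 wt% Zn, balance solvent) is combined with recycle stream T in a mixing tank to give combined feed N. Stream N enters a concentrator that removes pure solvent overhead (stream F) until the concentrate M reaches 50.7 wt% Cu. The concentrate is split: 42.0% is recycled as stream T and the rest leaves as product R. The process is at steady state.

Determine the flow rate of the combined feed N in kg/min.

579.5 kg/min

Overall Cu balance (none leaves overhead): Cu in fresh feed = Cu in product, i.e. 469×0.165 = (1−0.420)·M·0.507.
M = 77.385/(0.507×0.580) = 263.16 kg/min.
Recycle T = 0.420×263.16 = 110.53 kg/min.
Combined feed N = 469 + 110.53 = 579.53 kg/min.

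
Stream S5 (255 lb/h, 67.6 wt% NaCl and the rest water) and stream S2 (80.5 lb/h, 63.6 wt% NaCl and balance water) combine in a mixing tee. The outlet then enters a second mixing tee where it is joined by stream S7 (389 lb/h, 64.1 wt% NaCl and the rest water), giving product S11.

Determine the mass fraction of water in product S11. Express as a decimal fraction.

0.347

Overall, product flow = 724.5 lb/h.
water in = 255×0.324 + 80.5×0.364 + 389×0.359 = 251.57 lb/h.
water fraction in S11 = 0.347.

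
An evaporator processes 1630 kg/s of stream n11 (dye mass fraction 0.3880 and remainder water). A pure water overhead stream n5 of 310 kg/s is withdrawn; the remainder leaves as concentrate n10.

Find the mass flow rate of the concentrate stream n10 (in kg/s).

1320 kg/s

Concentrate = 1630 − 310 = 1320 kg/s.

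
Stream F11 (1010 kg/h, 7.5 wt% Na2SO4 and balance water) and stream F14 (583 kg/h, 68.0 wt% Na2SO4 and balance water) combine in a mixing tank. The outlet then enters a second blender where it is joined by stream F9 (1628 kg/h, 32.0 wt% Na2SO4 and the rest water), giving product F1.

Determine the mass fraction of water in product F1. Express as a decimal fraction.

Overall, product flow = 3221 kg/h.
water in = 1010×0.925 + 583×0.320 + 1628×0.680 = 2227.9 kg/h.
water fraction in F1 = 0.692.

0.692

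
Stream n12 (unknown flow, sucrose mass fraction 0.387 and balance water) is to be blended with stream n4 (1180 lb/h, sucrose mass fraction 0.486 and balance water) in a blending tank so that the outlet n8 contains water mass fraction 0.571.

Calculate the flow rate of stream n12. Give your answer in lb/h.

1601 lb/h

Let n12 be the unknown flow. Total out = 1180 + n12.
water balance: 606.52 + 0.613·n12 = 0.571·(1180 + n12)
(0.613 − 0.571)·n12 = 0.571×1180 − 606.52 = 67.26
n12 = 67.26 / 0.042 = 1601.4 lb/h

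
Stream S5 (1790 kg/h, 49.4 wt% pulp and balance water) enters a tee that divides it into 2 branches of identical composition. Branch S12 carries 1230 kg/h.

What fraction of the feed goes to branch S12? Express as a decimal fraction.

Fraction to S12 = 1230/1790 = 0.6872.

0.687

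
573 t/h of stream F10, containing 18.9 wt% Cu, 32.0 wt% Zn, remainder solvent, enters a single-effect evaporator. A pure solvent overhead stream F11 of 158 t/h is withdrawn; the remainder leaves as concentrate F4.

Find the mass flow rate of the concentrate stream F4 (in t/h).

Concentrate = 573 − 158 = 415 t/h.

415 t/h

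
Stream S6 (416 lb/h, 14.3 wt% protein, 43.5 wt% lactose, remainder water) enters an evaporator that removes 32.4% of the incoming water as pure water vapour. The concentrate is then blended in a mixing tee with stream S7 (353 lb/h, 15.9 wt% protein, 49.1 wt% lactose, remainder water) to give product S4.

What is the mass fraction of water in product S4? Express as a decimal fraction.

0.3401

Vapour removed = 0.324×0.422×416 = 56.879 lb/h; concentrate = 359.12 lb/h.
water reaching the mixer = 118.67 (from concentrate) + 353×0.350 = 242.22 lb/h.
Product flow = 359.12 + 353 = 712.12 lb/h; water fraction = 0.3401.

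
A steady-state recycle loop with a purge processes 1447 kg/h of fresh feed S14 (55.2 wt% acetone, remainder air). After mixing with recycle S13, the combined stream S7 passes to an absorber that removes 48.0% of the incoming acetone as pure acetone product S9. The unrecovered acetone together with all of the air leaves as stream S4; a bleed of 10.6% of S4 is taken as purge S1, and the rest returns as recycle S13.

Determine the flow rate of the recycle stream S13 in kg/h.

air enters only via S14 and leaves only via the purge: 1447×0.448 = 0.106×(air in S4), and the absorber passes all air, so air in S7 = air in S4 = 6115.6 kg/h.
acetone in S7: m_A = 1447×0.552 + (1−0.106)·(1−0.480)·m_A, so m_A = 798.74/0.5351 = 1492.6 kg/h.
S4 = (1−0.480)×1492.6 + 6115.6 = 6891.8 kg/h.
Recycle S13 = (1−0.106)×6891.8 = 6161.3 kg/h.

6161 kg/h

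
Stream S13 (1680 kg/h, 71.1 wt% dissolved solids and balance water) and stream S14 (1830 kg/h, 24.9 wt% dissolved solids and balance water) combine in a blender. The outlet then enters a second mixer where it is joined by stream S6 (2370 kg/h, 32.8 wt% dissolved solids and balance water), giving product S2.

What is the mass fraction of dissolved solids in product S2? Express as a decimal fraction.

Overall, product flow = 5880 kg/h.
dissolved solids in = 1680×0.711 + 1830×0.249 + 2370×0.328 = 2427.5 kg/h.
dissolved solids fraction in S2 = 0.413.

0.413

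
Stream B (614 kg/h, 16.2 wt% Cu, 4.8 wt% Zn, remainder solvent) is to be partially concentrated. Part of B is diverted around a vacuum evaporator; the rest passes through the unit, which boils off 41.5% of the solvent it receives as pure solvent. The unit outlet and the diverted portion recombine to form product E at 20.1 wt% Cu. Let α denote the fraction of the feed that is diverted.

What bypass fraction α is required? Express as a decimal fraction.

All 614×0.162 = 99.468 kg/h of Cu reaches E, so E = 99.468/0.201 = 494.87 kg/h and vapour = 119.13 kg/h.
The evaporator receives (1−α)·614 of feed at 0.790 solvent and removes 0.415 of that solvent:
0.415×0.790×(1−α)×614 = 119.13
(1−α) = 119.13/201.3 = 0.5918;  α = 0.4082.

0.408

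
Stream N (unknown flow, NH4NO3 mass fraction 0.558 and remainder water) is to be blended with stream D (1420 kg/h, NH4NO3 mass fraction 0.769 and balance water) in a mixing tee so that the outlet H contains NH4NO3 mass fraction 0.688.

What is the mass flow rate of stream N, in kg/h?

Let N be the unknown flow. Total out = 1420 + N.
NH4NO3 balance: 1092 + 0.558·N = 0.688·(1420 + N)
(0.558 − 0.688)·N = 0.688×1420 − 1092 = -115.02
N = -115.02 / -0.130 = 884.77 kg/h

884.8 kg/h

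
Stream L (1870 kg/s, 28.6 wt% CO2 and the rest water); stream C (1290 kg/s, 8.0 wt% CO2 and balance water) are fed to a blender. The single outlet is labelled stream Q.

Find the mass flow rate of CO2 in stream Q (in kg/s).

638 kg/s

CO2 out = CO2 in = 1870×0.286 + 1290×0.080 = 638.02 kg/s.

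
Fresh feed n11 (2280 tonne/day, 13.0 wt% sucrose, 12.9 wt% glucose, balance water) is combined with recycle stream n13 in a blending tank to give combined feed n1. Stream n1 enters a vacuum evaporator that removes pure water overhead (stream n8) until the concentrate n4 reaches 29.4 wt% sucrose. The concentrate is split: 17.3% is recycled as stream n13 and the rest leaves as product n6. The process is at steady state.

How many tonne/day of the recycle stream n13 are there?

210.9 tonne/day

Overall sucrose balance (none leaves overhead): sucrose in fresh feed = sucrose in product, i.e. 2280×0.130 = (1−0.173)·n4·0.294.
n4 = 296.4/(0.294×0.827) = 1219.1 tonne/day.
Recycle n13 = 0.173×1219.1 = 210.9 tonne/day.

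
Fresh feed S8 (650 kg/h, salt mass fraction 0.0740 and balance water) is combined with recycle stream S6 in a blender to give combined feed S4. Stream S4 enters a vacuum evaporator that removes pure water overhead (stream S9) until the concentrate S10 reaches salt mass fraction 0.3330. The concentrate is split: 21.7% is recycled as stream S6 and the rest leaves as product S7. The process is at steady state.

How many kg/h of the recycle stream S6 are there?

40.03 kg/h

Overall salt balance (none leaves overhead): salt in fresh feed = salt in product, i.e. 650×0.074 = (1−0.217)·S10·0.333.
S10 = 48.1/(0.333×0.783) = 184.48 kg/h.
Recycle S6 = 0.217×184.48 = 40.031 kg/h.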